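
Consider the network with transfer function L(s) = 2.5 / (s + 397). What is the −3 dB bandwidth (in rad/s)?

397 rad/s

For a single-pole low-pass, the −3 dB point is at the pole: ω = 397 rad/s.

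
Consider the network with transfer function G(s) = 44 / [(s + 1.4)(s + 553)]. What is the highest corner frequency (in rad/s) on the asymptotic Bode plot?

553 rad/s

Break frequencies occur at each pole and zero magnitude: 1.4 rad/s, 553 rad/s.
The highest is 553 rad/s.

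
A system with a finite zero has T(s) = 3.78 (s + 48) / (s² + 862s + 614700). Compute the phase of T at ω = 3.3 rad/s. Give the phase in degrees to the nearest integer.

∠(j3.3 + 48) = arctan(3.3/48) = 3.93°
∠[(j3.3)² + 862(j3.3) + 614700] = ∠[6.1469e+05 + j2844.6] = 0.27°
∠T(j3.3) = 3.93° − 0.27° = 3.67°

4°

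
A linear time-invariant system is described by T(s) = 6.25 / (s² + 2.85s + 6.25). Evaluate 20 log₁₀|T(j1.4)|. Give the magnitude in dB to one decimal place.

0.6 dB

|(j1.4)² + 2.85(j1.4) + 6.25| = |4.29 + j3.99| = 5.859
|T(j1.4)| = 6.25 / 5.859 = 1.0668
20 log₁₀(1.0668) = 0.56 dB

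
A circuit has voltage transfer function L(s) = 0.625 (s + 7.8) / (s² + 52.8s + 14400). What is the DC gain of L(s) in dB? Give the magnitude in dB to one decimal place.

L(0) = 0.625 × 7.8 / 14400 = 0.00033854
20 log₁₀(0.00033854) = -69.41 dB

-69.4 dB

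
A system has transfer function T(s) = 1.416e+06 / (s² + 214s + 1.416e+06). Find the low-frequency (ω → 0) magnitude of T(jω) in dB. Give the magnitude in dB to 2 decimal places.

T(0) = 1.416e+06 / 1.416e+06 = 1
20 log₁₀(1) = 0.000 dB

0.00 dB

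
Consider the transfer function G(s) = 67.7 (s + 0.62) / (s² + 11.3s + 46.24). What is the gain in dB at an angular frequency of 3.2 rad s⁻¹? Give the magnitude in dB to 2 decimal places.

|j3.2 + 0.62| = √(3.2² + 0.62²) = 3.26
|(j3.2)² + 11.3(j3.2) + 46.24| = |36 + j36.16| = 51.02
|G(j3.2)| = 67.7 × 3.26 / 51.02 = 4.3247
20 log₁₀(4.3247) = 12.719 dB

12.72 dB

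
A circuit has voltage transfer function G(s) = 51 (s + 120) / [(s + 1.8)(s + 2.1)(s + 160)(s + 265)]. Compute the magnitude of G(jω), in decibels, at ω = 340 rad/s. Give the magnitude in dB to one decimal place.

|j340 + 120| = √(340² + 120²) = 360.6
|j340 + 1.8| = √(340² + 1.8²) = 340
|j340 + 2.1| = √(340² + 2.1²) = 340
|j340 + 160| = √(340² + 160²) = 375.8
|j340 + 265| = √(340² + 265²) = 431.1
|G(j340)| = 51 × 360.6 / (340 × 340 × 375.8 × 431.1) = 9.8197e-07
20 log₁₀(9.8197e-07) = -120.16 dB

-120.2 dB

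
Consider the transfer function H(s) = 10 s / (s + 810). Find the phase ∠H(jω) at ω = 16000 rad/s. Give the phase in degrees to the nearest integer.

3°

∠(j16000) = 90.00°
∠(j16000 + 810) = arctan(16000/810) = 87.10°
∠H(j16000) = 90.00° − 87.10° = 2.90°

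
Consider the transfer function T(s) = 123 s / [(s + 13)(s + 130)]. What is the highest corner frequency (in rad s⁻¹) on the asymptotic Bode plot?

130 rad s⁻¹

Break frequencies occur at each pole and zero magnitude: 13 rad s⁻¹, 130 rad s⁻¹.
The highest is 130 rad s⁻¹.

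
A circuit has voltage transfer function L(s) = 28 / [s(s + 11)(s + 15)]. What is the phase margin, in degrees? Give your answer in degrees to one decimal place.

Gain crossover: |L(jω)| = 1 at ω ≈ 0.17 rad s⁻¹.
∠L(j0.17) = −90° − arctan(0.17/11) − arctan(0.17/15) ≈ -91.53°
PM = 180° + (-91.53°) = 88.47°

88.5 deg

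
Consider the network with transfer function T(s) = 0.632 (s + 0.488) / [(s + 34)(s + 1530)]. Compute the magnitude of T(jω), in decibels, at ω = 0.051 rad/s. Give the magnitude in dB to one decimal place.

|j0.051 + 0.488| = √(0.051² + 0.488²) = 0.4907
|j0.051 + 34| = √(0.051² + 34²) = 34
|j0.051 + 1530| = √(0.051² + 1530²) = 1530
|T(j0.051)| = 0.632 × 0.4907 / (34 × 1530) = 5.9611e-06
20 log₁₀(5.9611e-06) = -104.49 dB

-104.5 dB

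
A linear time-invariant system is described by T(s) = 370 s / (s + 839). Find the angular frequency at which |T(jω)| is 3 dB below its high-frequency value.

For a single-pole high-pass, the −3 dB point is at the pole: ω = 839 rad/s.

839 rad/s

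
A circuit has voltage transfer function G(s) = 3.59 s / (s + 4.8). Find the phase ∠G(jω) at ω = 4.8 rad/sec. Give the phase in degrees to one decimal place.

45.0°

∠(j4.8) = 90.00°
∠(j4.8 + 4.8) = arctan(4.8/4.8) = 45.00°
∠G(j4.8) = 90.00° − 45.00° = 45.00°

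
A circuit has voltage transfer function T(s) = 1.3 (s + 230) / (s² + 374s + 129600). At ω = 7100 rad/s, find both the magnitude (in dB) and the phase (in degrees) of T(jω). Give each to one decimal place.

|j7100 + 230| = √(7100² + 230²) = 7104
|(j7100)² + 374(j7100) + 129600| = |-5.028e+07 + j2.6554e+06| = 5.035e+07
|T(j7100)| = 1.3 × 7104 / 5.035e+07 = 0.00018341
20 log₁₀(0.00018341) = -74.73 dB
∠(j7100 + 230) = arctan(7100/230) = 88.14°
∠[(j7100)² + 374(j7100) + 129600] = ∠[-5.028e+07 + j2.6554e+06] = 176.98°
∠T(j7100) = 88.14° − 176.98° = -88.83°

|T| = -74.7 dB, ∠T = -88.8°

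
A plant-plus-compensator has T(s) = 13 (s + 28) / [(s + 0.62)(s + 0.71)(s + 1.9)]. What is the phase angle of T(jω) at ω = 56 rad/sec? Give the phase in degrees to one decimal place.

-203.3°

∠(j56 + 28) = arctan(56/28) = 63.43°
∠(j56 + 0.62) = arctan(56/0.62) = 89.37°
∠(j56 + 0.71) = arctan(56/0.71) = 89.27°
∠(j56 + 1.9) = arctan(56/1.9) = 88.06°
∠T(j56) = 63.43° − (89.37° + 89.27° + 88.06°) = -203.26°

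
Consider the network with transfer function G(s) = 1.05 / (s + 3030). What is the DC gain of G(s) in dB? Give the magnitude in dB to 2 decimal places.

G(0) = 1.05 / 3030 = 0.00034653
20 log₁₀(0.00034653) = -69.205 dB

-69.21 dB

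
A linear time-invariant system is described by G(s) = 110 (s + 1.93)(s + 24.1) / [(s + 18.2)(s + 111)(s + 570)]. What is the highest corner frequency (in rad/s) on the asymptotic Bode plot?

570 rad/s

Break frequencies occur at each pole and zero magnitude: 1.93 rad/s, 18.2 rad/s, 24.1 rad/s, 111 rad/s, 570 rad/s.
The highest is 570 rad/s.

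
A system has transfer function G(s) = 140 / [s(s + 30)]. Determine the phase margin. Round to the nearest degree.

Gain crossover: |G(jω)| = 1 at ω ≈ 4.61 rad s⁻¹.
∠G(j4.61) = −90° − arctan(4.61/30) ≈ -98.74°
PM = 180° + (-98.74°) = 81.26°

81°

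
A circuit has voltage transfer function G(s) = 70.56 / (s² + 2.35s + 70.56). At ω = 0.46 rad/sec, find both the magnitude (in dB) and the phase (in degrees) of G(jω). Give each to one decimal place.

|(j0.46)² + 2.35(j0.46) + 70.56| = |70.348 + j1.081| = 70.36
|G(j0.46)| = 70.56 / 70.36 = 1.0029
20 log₁₀(1.0029) = 0.03 dB
∠[(j0.46)² + 2.35(j0.46) + 70.56] = ∠[70.348 + j1.081] = 0.88°
∠G(j0.46) = −0.88° = -0.88°

|G| = 0.0 dB, ∠G = -0.9°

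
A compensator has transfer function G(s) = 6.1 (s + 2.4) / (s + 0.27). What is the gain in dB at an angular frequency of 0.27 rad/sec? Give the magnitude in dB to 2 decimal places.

|j0.27 + 2.4| = √(0.27² + 2.4²) = 2.415
|j0.27 + 0.27| = √(0.27² + 0.27²) = 0.3818
|G(j0.27)| = 6.1 × 2.415 / 0.3818 = 38.583
20 log₁₀(38.583) = 31.728 dB

31.73 dB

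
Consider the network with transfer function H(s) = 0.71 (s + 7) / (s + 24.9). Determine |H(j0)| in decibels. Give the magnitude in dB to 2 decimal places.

-14.00 dB

H(0) = 0.71 × 7 / 24.9 = 0.1996
20 log₁₀(0.1996) = -13.997 dB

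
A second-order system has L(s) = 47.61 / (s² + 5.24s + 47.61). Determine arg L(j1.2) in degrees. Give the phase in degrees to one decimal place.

∠[(j1.2)² + 5.24(j1.2) + 47.61] = ∠[46.17 + j6.288] = 7.76°
∠L(j1.2) = −7.76° = -7.76°

-7.8°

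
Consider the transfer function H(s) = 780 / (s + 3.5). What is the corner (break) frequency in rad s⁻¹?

The single real pole at s = −3.5 gives a corner at ω = 3.5 rad s⁻¹.

3.5 rad s⁻¹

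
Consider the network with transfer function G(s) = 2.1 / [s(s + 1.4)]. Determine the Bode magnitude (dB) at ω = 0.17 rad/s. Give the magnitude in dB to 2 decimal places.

18.85 dB

|j0.17 + 1.4| = √(0.17² + 1.4²) = 1.41
|j0.17| = 0.17
|G(j0.17)| = 2.1 / (1.41 × 0.17) = 8.7592
20 log₁₀(8.7592) = 18.849 dB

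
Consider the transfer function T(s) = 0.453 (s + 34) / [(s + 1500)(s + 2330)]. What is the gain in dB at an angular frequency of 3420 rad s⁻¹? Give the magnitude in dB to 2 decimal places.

-79.98 dB

|j3420 + 34| = √(3420² + 34²) = 3420
|j3420 + 1500| = √(3420² + 1500²) = 3734
|j3420 + 2330| = √(3420² + 2330²) = 4138
|T(j3420)| = 0.453 × 3420 / (3734 × 4138) = 0.00010025
20 log₁₀(0.00010025) = -79.978 dB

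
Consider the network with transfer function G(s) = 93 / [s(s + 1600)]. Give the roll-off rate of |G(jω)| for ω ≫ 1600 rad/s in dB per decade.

-40 dB/decade

With 0 zeros and 2 poles, the high-frequency asymptotic slope is 20 × (0 − 2) = -40 dB/decade.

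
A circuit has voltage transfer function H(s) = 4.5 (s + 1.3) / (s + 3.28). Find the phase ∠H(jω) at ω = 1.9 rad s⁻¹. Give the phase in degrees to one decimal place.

∠(j1.9 + 1.3) = arctan(1.9/1.3) = 55.62°
∠(j1.9 + 3.28) = arctan(1.9/3.28) = 30.08°
∠H(j1.9) = 55.62° − 30.08° = 25.54°

25.5 deg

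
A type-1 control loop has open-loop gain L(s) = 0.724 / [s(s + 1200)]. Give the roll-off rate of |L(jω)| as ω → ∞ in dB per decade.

-40 dB/decade

With 0 zeros and 2 poles, the high-frequency asymptotic slope is 20 × (0 − 2) = -40 dB/decade.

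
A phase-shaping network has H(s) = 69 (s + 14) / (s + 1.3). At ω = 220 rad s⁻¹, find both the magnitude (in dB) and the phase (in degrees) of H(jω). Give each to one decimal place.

|H| = 36.8 dB, ∠H = -3.3°

|j220 + 14| = √(220² + 14²) = 220.4
|j220 + 1.3| = √(220² + 1.3²) = 220
|H(j220)| = 69 × 220.4 / 220 = 69.138
20 log₁₀(69.138) = 36.79 dB
∠(j220 + 14) = arctan(220/14) = 86.36°
∠(j220 + 1.3) = arctan(220/1.3) = 89.66°
∠H(j220) = 86.36° − 89.66° = -3.30°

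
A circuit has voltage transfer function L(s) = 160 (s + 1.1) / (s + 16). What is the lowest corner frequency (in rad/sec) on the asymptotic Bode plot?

Break frequencies occur at each pole and zero magnitude: 1.1 rad/sec, 16 rad/sec.
The lowest is 1.1 rad/sec.

1.1 rad/sec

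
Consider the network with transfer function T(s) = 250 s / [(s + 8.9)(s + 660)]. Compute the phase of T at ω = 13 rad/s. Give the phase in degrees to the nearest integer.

∠(j13) = 90.00°
∠(j13 + 8.9) = arctan(13/8.9) = 55.60°
∠(j13 + 660) = arctan(13/660) = 1.13°
∠T(j13) = 90.00° − (55.60° + 1.13°) = 33.27°

33 deg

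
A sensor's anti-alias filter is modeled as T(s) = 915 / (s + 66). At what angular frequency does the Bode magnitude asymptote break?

The single real pole at s = −66 gives a corner at ω = 66 rad/sec.

66 rad/sec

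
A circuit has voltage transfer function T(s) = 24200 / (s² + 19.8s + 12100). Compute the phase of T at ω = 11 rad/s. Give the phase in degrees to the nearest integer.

∠[(j11)² + 19.8(j11) + 12100] = ∠[11979 + j217.8] = 1.04°
∠T(j11) = −1.04° = -1.04°

-1°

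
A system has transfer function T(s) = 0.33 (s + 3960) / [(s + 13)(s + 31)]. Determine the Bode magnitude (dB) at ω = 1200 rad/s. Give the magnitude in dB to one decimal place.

|j1200 + 3960| = √(1200² + 3960²) = 4138
|j1200 + 13| = √(1200² + 13²) = 1200
|j1200 + 31| = √(1200² + 31²) = 1200
|T(j1200)| = 0.33 × 4138 / (1200 × 1200) = 0.00094788
20 log₁₀(0.00094788) = -60.46 dB

-60.5 dB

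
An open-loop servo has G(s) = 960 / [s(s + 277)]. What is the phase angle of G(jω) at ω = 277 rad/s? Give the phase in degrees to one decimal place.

-135.0°

∠(j277 + 277) = arctan(277/277) = 45.00°
∠(j277) = 90.00°
∠G(j277) = − (45.00° + 90.00°) = -135.00°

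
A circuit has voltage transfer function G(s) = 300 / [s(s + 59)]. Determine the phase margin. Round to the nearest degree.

Gain crossover: |G(jω)| = 1 at ω ≈ 5.07 rad/sec.
∠G(j5.07) = −90° − arctan(5.07/59) ≈ -94.91°
PM = 180° + (-94.91°) = 85.09°

85°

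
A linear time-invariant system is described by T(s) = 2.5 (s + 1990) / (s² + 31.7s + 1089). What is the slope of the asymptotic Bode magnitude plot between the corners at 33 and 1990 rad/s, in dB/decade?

-40 dB/decade

In this band the factors already past their corner are: complex pole pair at ωₙ ≈ 33; net slope = -40 dB/decade.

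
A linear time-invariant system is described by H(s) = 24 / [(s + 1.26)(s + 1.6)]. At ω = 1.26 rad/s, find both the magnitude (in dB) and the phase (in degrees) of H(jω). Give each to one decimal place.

|H| = 16.4 dB, ∠H = -83.2°

|j1.26 + 1.26| = √(1.26² + 1.26²) = 1.782
|j1.26 + 1.6| = √(1.26² + 1.6²) = 2.037
|H(j1.26)| = 24 / (1.782 × 2.037) = 6.6134
20 log₁₀(6.6134) = 16.41 dB
∠(j1.26 + 1.26) = arctan(1.26/1.26) = 45.00°
∠(j1.26 + 1.6) = arctan(1.26/1.6) = 38.22°
∠H(j1.26) = − (45.00° + 38.22°) = -83.22°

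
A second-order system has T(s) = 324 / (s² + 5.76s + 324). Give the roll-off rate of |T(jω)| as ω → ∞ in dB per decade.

-40 dB/decade

With 0 zeros and 2 poles, the high-frequency asymptotic slope is 20 × (0 − 2) = -40 dB/decade.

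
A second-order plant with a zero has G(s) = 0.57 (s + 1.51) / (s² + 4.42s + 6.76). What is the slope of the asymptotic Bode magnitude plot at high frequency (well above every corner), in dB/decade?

-20 dB/decade

With 1 zero and 2 poles, the high-frequency asymptotic slope is 20 × (1 − 2) = -20 dB/decade.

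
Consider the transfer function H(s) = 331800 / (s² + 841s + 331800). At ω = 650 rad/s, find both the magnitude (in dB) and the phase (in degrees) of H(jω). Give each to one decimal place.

|H| = -4.5 dB, ∠H = -99.4°

|(j650)² + 841(j650) + 331800| = |-90700 + j5.4665e+05| = 5.541e+05
|H(j650)| = 331800 / 5.541e+05 = 0.59878
20 log₁₀(0.59878) = -4.45 dB
∠[(j650)² + 841(j650) + 331800] = ∠[-90700 + j5.4665e+05] = 99.42°
∠H(j650) = −99.42° = -99.42°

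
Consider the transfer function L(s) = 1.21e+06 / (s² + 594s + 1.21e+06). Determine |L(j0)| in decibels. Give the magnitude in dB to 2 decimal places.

0.00 dB

L(0) = 1.21e+06 / 1.21e+06 = 1
20 log₁₀(1) = 0.000 dB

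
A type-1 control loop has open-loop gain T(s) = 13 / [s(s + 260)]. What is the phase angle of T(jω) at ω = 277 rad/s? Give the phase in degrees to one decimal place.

-136.8°

∠(j277 + 260) = arctan(277/260) = 46.81°
∠(j277) = 90.00°
∠T(j277) = − (46.81° + 90.00°) = -136.81°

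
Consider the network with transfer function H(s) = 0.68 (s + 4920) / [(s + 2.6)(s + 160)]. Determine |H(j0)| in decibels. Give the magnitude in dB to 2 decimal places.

18.11 dB

H(0) = 0.68 × 4920 / (2.6 × 160) = 8.0423
20 log₁₀(8.0423) = 18.108 dB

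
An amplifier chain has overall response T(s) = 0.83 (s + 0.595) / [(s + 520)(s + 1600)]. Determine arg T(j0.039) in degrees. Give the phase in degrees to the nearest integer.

4°

∠(j0.039 + 0.595) = arctan(0.039/0.595) = 3.75°
∠(j0.039 + 520) = arctan(0.039/520) = 0.00°
∠(j0.039 + 1600) = arctan(0.039/1600) = 0.00°
∠T(j0.039) = 3.75° − (0.00° + 0.00°) = 3.74°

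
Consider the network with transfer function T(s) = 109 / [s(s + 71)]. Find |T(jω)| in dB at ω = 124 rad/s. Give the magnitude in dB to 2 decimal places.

-44.22 dB

|j124 + 71| = √(124² + 71²) = 142.9
|j124| = 124
|T(j124)| = 109 / (142.9 × 124) = 0.0061519
20 log₁₀(0.0061519) = -44.220 dB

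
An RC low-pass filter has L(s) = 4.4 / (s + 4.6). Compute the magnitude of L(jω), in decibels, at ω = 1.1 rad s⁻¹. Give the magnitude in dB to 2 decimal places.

|j1.1 + 4.6| = √(1.1² + 4.6²) = 4.73
|L(j1.1)| = 4.4 / 4.73 = 0.93029
20 log₁₀(0.93029) = -0.628 dB

-0.63 dB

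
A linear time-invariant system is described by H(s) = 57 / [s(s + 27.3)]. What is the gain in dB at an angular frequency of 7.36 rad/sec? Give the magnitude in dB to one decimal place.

|j7.36 + 27.3| = √(7.36² + 27.3²) = 28.27
|j7.36| = 7.36
|H(j7.36)| = 57 / (28.27 × 7.36) = 0.2739
20 log₁₀(0.2739) = -11.25 dB

-11.2 dB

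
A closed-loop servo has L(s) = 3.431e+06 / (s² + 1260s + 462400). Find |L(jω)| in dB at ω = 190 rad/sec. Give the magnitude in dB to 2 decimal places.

|(j190)² + 1260(j190) + 462400| = |4.263e+05 + j2.394e+05| = 4.889e+05
|L(j190)| = 3.431e+06 / 4.889e+05 = 7.0175
20 log₁₀(7.0175) = 16.924 dB

16.92 dB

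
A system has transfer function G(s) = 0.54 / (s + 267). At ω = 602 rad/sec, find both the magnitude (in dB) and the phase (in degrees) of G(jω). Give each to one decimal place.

|G| = -61.7 dB, ∠G = -66.1°

|j602 + 267| = √(602² + 267²) = 658.6
|G(j602)| = 0.54 / 658.6 = 0.00081998
20 log₁₀(0.00081998) = -61.72 dB
∠(j602 + 267) = arctan(602/267) = 66.08°
∠G(j602) = −66.08° = -66.08°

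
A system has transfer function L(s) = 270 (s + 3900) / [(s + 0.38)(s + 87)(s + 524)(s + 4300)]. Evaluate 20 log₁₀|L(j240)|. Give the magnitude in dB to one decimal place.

-103.2 dB

|j240 + 3900| = √(240² + 3900²) = 3907
|j240 + 0.38| = √(240² + 0.38²) = 240
|j240 + 87| = √(240² + 87²) = 255.3
|j240 + 524| = √(240² + 524²) = 576.3
|j240 + 4300| = √(240² + 4300²) = 4307
|L(j240)| = 270 × 3907 / (240 × 255.3 × 576.3 × 4307) = 6.9373e-06
20 log₁₀(6.9373e-06) = -103.18 dB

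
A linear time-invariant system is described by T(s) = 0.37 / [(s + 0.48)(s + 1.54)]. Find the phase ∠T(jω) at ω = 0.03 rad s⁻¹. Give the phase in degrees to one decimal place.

-4.7 deg

∠(j0.03 + 0.48) = arctan(0.03/0.48) = 3.58°
∠(j0.03 + 1.54) = arctan(0.03/1.54) = 1.12°
∠T(j0.03) = − (3.58° + 1.12°) = -4.69°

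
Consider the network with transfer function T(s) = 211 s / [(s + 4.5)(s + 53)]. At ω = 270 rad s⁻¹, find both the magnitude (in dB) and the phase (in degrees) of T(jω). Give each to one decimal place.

|j270| = 270
|j270 + 4.5| = √(270² + 4.5²) = 270
|j270 + 53| = √(270² + 53²) = 275.2
|T(j270)| = 211 × 270 / (270 × 275.2) = 0.76674
20 log₁₀(0.76674) = -2.31 dB
∠(j270) = 90.00°
∠(j270 + 4.5) = arctan(270/4.5) = 89.05°
∠(j270 + 53) = arctan(270/53) = 78.89°
∠T(j270) = 90.00° − (89.05° + 78.89°) = -77.94°

|T| = -2.3 dB, ∠T = -77.9°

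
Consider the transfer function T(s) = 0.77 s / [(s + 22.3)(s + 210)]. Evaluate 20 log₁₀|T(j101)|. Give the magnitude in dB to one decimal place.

|j101| = 101
|j101 + 22.3| = √(101² + 22.3²) = 103.4
|j101 + 210| = √(101² + 210²) = 233
|T(j101)| = 0.77 × 101 / (103.4 × 233) = 0.0032266
20 log₁₀(0.0032266) = -49.82 dB

-49.8 dB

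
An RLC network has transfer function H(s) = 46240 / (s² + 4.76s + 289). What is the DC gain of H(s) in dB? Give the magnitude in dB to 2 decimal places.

44.08 dB

H(0) = 46240 / 289 = 160
20 log₁₀(160) = 44.082 dB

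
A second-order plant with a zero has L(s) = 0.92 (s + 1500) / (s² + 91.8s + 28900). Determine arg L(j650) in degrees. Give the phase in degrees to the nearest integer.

∠(j650 + 1500) = arctan(650/1500) = 23.43°
∠[(j650)² + 91.8(j650) + 28900] = ∠[-3.936e+05 + j59670] = 171.38°
∠L(j650) = 23.43° − 171.38° = -147.95°

-148°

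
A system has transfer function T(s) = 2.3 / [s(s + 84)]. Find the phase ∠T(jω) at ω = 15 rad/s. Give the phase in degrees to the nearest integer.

-100°

∠(j15 + 84) = arctan(15/84) = 10.12°
∠(j15) = 90.00°
∠T(j15) = − (10.12° + 90.00°) = -100.12°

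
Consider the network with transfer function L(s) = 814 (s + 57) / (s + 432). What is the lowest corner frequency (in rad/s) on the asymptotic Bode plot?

57 rad/s

Break frequencies occur at each pole and zero magnitude: 57 rad/s, 432 rad/s.
The lowest is 57 rad/s.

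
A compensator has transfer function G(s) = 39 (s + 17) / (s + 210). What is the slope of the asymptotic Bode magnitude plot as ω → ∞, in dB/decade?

0 dB/decade

With 1 zero and 1 pole, the high-frequency asymptotic slope is 20 × (1 − 1) = 0 dB/decade.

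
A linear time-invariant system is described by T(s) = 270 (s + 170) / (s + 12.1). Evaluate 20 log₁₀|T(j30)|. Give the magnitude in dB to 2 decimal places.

63.17 dB

|j30 + 170| = √(30² + 170²) = 172.6
|j30 + 12.1| = √(30² + 12.1²) = 32.35
|T(j30)| = 270 × 172.6 / 32.35 = 1440.9
20 log₁₀(1440.9) = 63.172 dB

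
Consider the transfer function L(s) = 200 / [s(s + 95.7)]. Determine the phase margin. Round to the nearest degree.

89 deg

Gain crossover: |L(jω)| = 1 at ω ≈ 2.09 rad/s.
∠L(j2.09) = −90° − arctan(2.09/95.7) ≈ -91.25°
PM = 180° + (-91.25°) = 88.75°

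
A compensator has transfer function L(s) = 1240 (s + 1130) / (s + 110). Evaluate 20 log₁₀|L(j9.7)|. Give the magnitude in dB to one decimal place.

|j9.7 + 1130| = √(9.7² + 1130²) = 1130
|j9.7 + 110| = √(9.7² + 110²) = 110.4
|L(j9.7)| = 1240 × 1130 / 110.4 = 12689
20 log₁₀(12689) = 82.07 dB

82.1 dB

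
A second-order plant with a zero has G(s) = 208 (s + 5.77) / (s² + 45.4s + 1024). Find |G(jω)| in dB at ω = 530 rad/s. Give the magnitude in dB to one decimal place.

-8.1 dB

|j530 + 5.77| = √(530² + 5.77²) = 530
|(j530)² + 45.4(j530) + 1024| = |-2.7988e+05 + j24062| = 2.809e+05
|G(j530)| = 208 × 530 / 2.809e+05 = 0.39246
20 log₁₀(0.39246) = -8.12 dB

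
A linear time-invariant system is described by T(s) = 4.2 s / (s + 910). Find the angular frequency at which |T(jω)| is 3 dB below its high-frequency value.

For a single-pole high-pass, the −3 dB point is at the pole: ω = 910 rad/sec.

910 rad/sec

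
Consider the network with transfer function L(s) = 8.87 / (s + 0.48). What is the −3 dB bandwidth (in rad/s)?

0.48 rad/s

For a single-pole low-pass, the −3 dB point is at the pole: ω = 0.48 rad/s.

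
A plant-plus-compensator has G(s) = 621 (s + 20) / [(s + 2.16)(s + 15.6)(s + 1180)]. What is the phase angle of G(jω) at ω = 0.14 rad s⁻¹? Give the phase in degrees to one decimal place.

∠(j0.14 + 20) = arctan(0.14/20) = 0.40°
∠(j0.14 + 2.16) = arctan(0.14/2.16) = 3.71°
∠(j0.14 + 15.6) = arctan(0.14/15.6) = 0.51°
∠(j0.14 + 1180) = arctan(0.14/1180) = 0.01°
∠G(j0.14) = 0.40° − (3.71° + 0.51° + 0.01°) = -3.83°

-3.8°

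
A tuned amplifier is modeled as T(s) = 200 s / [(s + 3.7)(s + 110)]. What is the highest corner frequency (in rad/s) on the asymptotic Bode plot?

Break frequencies occur at each pole and zero magnitude: 3.7 rad/s, 110 rad/s.
The highest is 110 rad/s.

110 rad/s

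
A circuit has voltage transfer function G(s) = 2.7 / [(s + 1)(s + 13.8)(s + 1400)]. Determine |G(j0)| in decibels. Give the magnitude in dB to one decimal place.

G(0) = 2.7 / (1 × 13.8 × 1400) = 0.00013975
20 log₁₀(0.00013975) = -77.09 dB

-77.1 dB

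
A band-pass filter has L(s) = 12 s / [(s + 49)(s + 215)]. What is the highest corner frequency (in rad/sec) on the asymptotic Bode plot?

Break frequencies occur at each pole and zero magnitude: 49 rad/sec, 215 rad/sec.
The highest is 215 rad/sec.

215 rad/sec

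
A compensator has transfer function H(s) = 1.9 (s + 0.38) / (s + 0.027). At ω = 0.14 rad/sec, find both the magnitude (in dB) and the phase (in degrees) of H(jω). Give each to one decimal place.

|j0.14 + 0.38| = √(0.14² + 0.38²) = 0.405
|j0.14 + 0.027| = √(0.14² + 0.027²) = 0.1426
|H(j0.14)| = 1.9 × 0.405 / 0.1426 = 5.3966
20 log₁₀(5.3966) = 14.64 dB
∠(j0.14 + 0.38) = arctan(0.14/0.38) = 20.22°
∠(j0.14 + 0.027) = arctan(0.14/0.027) = 79.08°
∠H(j0.14) = 20.22° − 79.08° = -58.86°

|H| = 14.6 dB, ∠H = -58.9°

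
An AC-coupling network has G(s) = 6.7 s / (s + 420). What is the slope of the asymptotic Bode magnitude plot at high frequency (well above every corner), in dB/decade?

With 1 zero and 1 pole, the high-frequency asymptotic slope is 20 × (1 − 1) = 0 dB/decade.

0 dB/decade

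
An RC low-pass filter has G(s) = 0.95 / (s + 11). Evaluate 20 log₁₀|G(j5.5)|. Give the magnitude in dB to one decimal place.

-22.2 dB

|j5.5 + 11| = √(5.5² + 11²) = 12.3
|G(j5.5)| = 0.95 / 12.3 = 0.077246
20 log₁₀(0.077246) = -22.24 dB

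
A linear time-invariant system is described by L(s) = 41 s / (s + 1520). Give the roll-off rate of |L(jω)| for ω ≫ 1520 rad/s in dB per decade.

0 dB/decade

With 1 zero and 1 pole, the high-frequency asymptotic slope is 20 × (1 − 1) = 0 dB/decade.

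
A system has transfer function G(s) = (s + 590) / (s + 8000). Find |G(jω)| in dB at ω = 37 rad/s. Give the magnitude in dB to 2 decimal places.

|j37 + 590| = √(37² + 590²) = 591.2
|j37 + 8000| = √(37² + 8000²) = 8000
|G(j37)| = 1 × 591.2 / 8000 = 0.073894
20 log₁₀(0.073894) = -22.628 dB

-22.63 dB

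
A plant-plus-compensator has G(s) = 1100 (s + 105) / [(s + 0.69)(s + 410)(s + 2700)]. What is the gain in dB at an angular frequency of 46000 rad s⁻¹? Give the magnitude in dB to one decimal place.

|j46000 + 105| = √(46000² + 105²) = 4.6e+04
|j46000 + 0.69| = √(46000² + 0.69²) = 4.6e+04
|j46000 + 410| = √(46000² + 410²) = 4.6e+04
|j46000 + 2700| = √(46000² + 2700²) = 4.608e+04
|G(j46000)| = 1100 × 4.6e+04 / (4.6e+04 × 4.6e+04 × 4.608e+04) = 5.1894e-07
20 log₁₀(5.1894e-07) = -125.70 dB

-125.7 dB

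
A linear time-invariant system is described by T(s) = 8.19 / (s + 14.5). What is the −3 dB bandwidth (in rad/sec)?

14.5 rad/sec

For a single-pole low-pass, the −3 dB point is at the pole: ω = 14.5 rad/sec.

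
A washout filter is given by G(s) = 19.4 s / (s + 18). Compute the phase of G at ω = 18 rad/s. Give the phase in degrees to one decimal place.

45.0°

∠(j18) = 90.00°
∠(j18 + 18) = arctan(18/18) = 45.00°
∠G(j18) = 90.00° − 45.00° = 45.00°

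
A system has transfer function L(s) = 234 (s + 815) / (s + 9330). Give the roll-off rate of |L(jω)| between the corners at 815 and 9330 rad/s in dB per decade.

20 dB/decade

In this band the factors already past their corner are: zero at 815; net slope = 20 dB/decade.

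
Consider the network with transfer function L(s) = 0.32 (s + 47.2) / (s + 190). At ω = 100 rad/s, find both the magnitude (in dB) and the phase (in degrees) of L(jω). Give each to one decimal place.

|L| = -15.7 dB, ∠L = 37.0 deg

|j100 + 47.2| = √(100² + 47.2²) = 110.6
|j100 + 190| = √(100² + 190²) = 214.7
|L(j100)| = 0.32 × 110.6 / 214.7 = 0.16481
20 log₁₀(0.16481) = -15.66 dB
∠(j100 + 47.2) = arctan(100/47.2) = 64.73°
∠(j100 + 190) = arctan(100/190) = 27.76°
∠L(j100) = 64.73° − 27.76° = 36.97°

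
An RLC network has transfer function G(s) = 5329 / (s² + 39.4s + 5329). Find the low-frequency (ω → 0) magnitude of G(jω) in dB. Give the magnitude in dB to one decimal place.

0.0 dB

G(0) = 5329 / 5329 = 1
20 log₁₀(1) = 0.00 dB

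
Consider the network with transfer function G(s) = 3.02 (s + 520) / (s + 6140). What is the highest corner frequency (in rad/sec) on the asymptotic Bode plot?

Break frequencies occur at each pole and zero magnitude: 520 rad/sec, 6140 rad/sec.
The highest is 6140 rad/sec.

6140 rad/sec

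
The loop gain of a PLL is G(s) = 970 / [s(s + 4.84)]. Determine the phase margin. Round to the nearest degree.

9°

Gain crossover: |G(jω)| = 1 at ω ≈ 31 rad/s.
∠G(j31) = −90° − arctan(31/4.84) ≈ -171.11°
PM = 180° + (-171.11°) = 8.89°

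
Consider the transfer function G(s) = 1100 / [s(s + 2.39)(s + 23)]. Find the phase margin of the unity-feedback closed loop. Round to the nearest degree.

4°

Gain crossover: |G(jω)| = 1 at ω ≈ 6.57 rad s⁻¹.
∠G(j6.57) = −90° − arctan(6.57/2.39) − arctan(6.57/23) ≈ -175.97°
PM = 180° + (-175.97°) = 4.03°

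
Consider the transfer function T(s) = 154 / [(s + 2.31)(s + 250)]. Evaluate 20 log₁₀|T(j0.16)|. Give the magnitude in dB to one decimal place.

-11.5 dB

|j0.16 + 2.31| = √(0.16² + 2.31²) = 2.316
|j0.16 + 250| = √(0.16² + 250²) = 250
|T(j0.16)| = 154 / (2.316 × 250) = 0.26603
20 log₁₀(0.26603) = -11.50 dB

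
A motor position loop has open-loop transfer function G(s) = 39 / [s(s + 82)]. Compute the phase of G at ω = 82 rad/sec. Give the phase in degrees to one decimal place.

∠(j82 + 82) = arctan(82/82) = 45.00°
∠(j82) = 90.00°
∠G(j82) = − (45.00° + 90.00°) = -135.00°

-135.0°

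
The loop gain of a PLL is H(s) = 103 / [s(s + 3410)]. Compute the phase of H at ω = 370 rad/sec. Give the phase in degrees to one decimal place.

∠(j370 + 3410) = arctan(370/3410) = 6.19°
∠(j370) = 90.00°
∠H(j370) = − (6.19° + 90.00°) = -96.19°

-96.2°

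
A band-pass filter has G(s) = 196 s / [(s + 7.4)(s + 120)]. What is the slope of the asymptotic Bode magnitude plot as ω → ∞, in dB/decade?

-20 dB/decade

With 1 zero and 2 poles, the high-frequency asymptotic slope is 20 × (1 − 2) = -20 dB/decade.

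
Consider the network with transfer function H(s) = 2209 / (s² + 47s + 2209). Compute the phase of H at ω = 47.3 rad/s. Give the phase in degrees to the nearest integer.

∠[(j47.3)² + 47(j47.3) + 2209] = ∠[-28.29 + j2223.1] = 90.73°
∠H(j47.3) = −90.73° = -90.73°

-91°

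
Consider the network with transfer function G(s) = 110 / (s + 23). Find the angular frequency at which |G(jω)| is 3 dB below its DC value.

23 rad/s

For a single-pole low-pass, the −3 dB point is at the pole: ω = 23 rad/s.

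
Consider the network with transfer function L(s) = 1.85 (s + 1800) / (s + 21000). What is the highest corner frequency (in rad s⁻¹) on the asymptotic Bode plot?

Break frequencies occur at each pole and zero magnitude: 1800 rad s⁻¹, 21000 rad s⁻¹.
The highest is 21000 rad s⁻¹.

21000 rad s⁻¹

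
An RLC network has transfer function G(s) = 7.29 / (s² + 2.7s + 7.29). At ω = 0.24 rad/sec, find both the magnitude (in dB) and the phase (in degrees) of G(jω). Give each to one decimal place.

|(j0.24)² + 2.7(j0.24) + 7.29| = |7.2324 + j0.648| = 7.261
|G(j0.24)| = 7.29 / 7.261 = 1.0039
20 log₁₀(1.0039) = 0.03 dB
∠[(j0.24)² + 2.7(j0.24) + 7.29] = ∠[7.2324 + j0.648] = 5.12°
∠G(j0.24) = −5.12° = -5.12°

|G| = 0.0 dB, ∠G = -5.1 deg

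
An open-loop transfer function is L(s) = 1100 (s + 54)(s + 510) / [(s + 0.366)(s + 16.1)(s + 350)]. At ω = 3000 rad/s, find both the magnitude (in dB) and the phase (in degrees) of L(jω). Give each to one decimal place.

|j3000 + 54| = √(3000² + 54²) = 3000
|j3000 + 510| = √(3000² + 510²) = 3043
|j3000 + 0.366| = √(3000² + 0.366²) = 3000
|j3000 + 16.1| = √(3000² + 16.1²) = 3000
|j3000 + 350| = √(3000² + 350²) = 3020
|L(j3000)| = 1100 × 3000 × 3043 / (3000 × 3000 × 3020) = 0.36948
20 log₁₀(0.36948) = -8.65 dB
∠(j3000 + 54) = arctan(3000/54) = 88.97°
∠(j3000 + 510) = arctan(3000/510) = 80.35°
∠(j3000 + 0.366) = arctan(3000/0.366) = 89.99°
∠(j3000 + 16.1) = arctan(3000/16.1) = 89.69°
∠(j3000 + 350) = arctan(3000/350) = 83.35°
∠L(j3000) = 88.97° + 80.35° − (89.99° + 89.69° + 83.35°) = -93.71°

|L| = -8.6 dB, ∠L = -93.7°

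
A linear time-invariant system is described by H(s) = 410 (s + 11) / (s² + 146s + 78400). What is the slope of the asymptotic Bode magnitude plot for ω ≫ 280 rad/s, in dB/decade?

With 1 zero and 2 poles, the high-frequency asymptotic slope is 20 × (1 − 2) = -20 dB/decade.

-20 dB/decade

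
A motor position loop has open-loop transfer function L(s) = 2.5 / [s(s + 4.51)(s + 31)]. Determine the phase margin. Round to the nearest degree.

90°

Gain crossover: |L(jω)| = 1 at ω ≈ 0.0179 rad/sec.
∠L(j0.0179) = −90° − arctan(0.0179/4.51) − arctan(0.0179/31) ≈ -90.26°
PM = 180° + (-90.26°) = 89.74°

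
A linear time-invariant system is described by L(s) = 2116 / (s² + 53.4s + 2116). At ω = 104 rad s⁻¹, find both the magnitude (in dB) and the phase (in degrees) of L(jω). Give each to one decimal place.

|(j104)² + 53.4(j104) + 2116| = |-8700 + j5553.6| = 1.032e+04
|L(j104)| = 2116 / 1.032e+04 = 0.20501
20 log₁₀(0.20501) = -13.76 dB
∠[(j104)² + 53.4(j104) + 2116] = ∠[-8700 + j5553.6] = 147.45°
∠L(j104) = −147.45° = -147.45°

|L| = -13.8 dB, ∠L = -147.4°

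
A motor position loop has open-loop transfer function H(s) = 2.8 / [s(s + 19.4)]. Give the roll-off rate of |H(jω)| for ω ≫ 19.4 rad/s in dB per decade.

-40 dB/decade

With 0 zeros and 2 poles, the high-frequency asymptotic slope is 20 × (0 − 2) = -40 dB/decade.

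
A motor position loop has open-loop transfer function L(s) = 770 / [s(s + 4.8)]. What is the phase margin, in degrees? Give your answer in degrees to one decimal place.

9.9°

Gain crossover: |L(jω)| = 1 at ω ≈ 27.5 rad/sec.
∠L(j27.5) = −90° − arctan(27.5/4.8) ≈ -170.11°
PM = 180° + (-170.11°) = 9.89°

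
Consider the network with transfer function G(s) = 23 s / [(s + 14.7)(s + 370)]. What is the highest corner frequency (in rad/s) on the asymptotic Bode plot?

Break frequencies occur at each pole and zero magnitude: 14.7 rad/s, 370 rad/s.
The highest is 370 rad/s.

370 rad/s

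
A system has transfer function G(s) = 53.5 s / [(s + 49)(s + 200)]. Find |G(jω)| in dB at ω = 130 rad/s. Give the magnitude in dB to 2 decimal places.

-13.56 dB

|j130| = 130
|j130 + 49| = √(130² + 49²) = 138.9
|j130 + 200| = √(130² + 200²) = 238.5
|G(j130)| = 53.5 × 130 / (138.9 × 238.5) = 0.20987
20 log₁₀(0.20987) = -13.561 dB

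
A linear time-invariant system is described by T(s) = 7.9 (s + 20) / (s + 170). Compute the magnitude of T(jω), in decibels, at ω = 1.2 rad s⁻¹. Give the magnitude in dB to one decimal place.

|j1.2 + 20| = √(1.2² + 20²) = 20.04
|j1.2 + 170| = √(1.2² + 170²) = 170
|T(j1.2)| = 7.9 × 20.04 / 170 = 0.93106
20 log₁₀(0.93106) = -0.62 dB

-0.6 dB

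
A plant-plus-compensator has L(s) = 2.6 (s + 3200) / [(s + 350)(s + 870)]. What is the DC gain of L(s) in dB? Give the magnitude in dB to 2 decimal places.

L(0) = 2.6 × 3200 / (350 × 870) = 0.027323
20 log₁₀(0.027323) = -31.269 dB

-31.27 dB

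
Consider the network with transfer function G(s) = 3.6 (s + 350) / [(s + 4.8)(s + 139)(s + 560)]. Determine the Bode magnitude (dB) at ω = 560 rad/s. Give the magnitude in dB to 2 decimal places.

|j560 + 350| = √(560² + 350²) = 660.4
|j560 + 4.8| = √(560² + 4.8²) = 560
|j560 + 139| = √(560² + 139²) = 577
|j560 + 560| = √(560² + 560²) = 792
|G(j560)| = 3.6 × 660.4 / (560 × 577 × 792) = 9.29e-06
20 log₁₀(9.29e-06) = -100.640 dB

-100.64 dB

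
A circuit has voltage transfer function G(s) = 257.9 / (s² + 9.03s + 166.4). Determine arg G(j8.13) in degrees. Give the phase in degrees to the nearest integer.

-36 deg

∠[(j8.13)² + 9.03(j8.13) + 166.4] = ∠[100.3 + j73.414] = 36.20°
∠G(j8.13) = −36.20° = -36.20°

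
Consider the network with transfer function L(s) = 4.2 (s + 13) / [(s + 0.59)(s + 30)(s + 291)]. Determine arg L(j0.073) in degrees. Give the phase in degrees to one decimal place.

∠(j0.073 + 13) = arctan(0.073/13) = 0.32°
∠(j0.073 + 0.59) = arctan(0.073/0.59) = 7.05°
∠(j0.073 + 30) = arctan(0.073/30) = 0.14°
∠(j0.073 + 291) = arctan(0.073/291) = 0.01°
∠L(j0.073) = 0.32° − (7.05° + 0.14° + 0.01°) = -6.89°

-6.9°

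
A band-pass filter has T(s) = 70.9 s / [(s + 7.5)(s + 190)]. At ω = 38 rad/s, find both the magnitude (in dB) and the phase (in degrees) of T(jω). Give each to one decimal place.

|j38| = 38
|j38 + 7.5| = √(38² + 7.5²) = 38.73
|j38 + 190| = √(38² + 190²) = 193.8
|T(j38)| = 70.9 × 38 / (38.73 × 193.8) = 0.35899
20 log₁₀(0.35899) = -8.90 dB
∠(j38) = 90.00°
∠(j38 + 7.5) = arctan(38/7.5) = 78.84°
∠(j38 + 190) = arctan(38/190) = 11.31°
∠T(j38) = 90.00° − (78.84° + 11.31°) = -0.15°

|T| = -8.9 dB, ∠T = -0.1°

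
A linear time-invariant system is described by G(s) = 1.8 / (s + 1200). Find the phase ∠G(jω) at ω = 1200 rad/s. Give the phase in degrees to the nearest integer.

-45°

∠(j1200 + 1200) = arctan(1200/1200) = 45.00°
∠G(j1200) = −45.00° = -45.00°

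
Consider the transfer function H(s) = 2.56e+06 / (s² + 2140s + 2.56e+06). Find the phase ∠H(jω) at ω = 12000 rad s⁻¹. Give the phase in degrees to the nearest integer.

∠[(j12000)² + 2140(j12000) + 2.56e+06] = ∠[-1.4144e+08 + j2.568e+07] = 169.71°
∠H(j12000) = −169.71° = -169.71°

-170°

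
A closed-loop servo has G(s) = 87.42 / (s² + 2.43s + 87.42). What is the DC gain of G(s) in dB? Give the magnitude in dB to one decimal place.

0.0 dB

G(0) = 87.42 / 87.42 = 1
20 log₁₀(1) = 0.00 dB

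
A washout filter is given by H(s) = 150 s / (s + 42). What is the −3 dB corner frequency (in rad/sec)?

For a single-pole high-pass, the −3 dB point is at the pole: ω = 42 rad/sec.

42 rad/sec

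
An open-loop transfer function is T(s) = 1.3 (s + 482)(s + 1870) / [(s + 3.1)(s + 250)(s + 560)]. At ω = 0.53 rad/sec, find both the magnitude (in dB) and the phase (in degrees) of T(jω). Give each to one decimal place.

|j0.53 + 482| = √(0.53² + 482²) = 482
|j0.53 + 1870| = √(0.53² + 1870²) = 1870
|j0.53 + 3.1| = √(0.53² + 3.1²) = 3.145
|j0.53 + 250| = √(0.53² + 250²) = 250
|j0.53 + 560| = √(0.53² + 560²) = 560
|T(j0.53)| = 1.3 × 482 × 1870 / (3.145 × 250 × 560) = 2.6612
20 log₁₀(2.6612) = 8.50 dB
∠(j0.53 + 482) = arctan(0.53/482) = 0.06°
∠(j0.53 + 1870) = arctan(0.53/1870) = 0.02°
∠(j0.53 + 3.1) = arctan(0.53/3.1) = 9.70°
∠(j0.53 + 250) = arctan(0.53/250) = 0.12°
∠(j0.53 + 560) = arctan(0.53/560) = 0.05°
∠T(j0.53) = 0.06° + 0.02° − (9.70° + 0.12° + 0.05°) = -9.80°

|T| = 8.5 dB, ∠T = -9.8°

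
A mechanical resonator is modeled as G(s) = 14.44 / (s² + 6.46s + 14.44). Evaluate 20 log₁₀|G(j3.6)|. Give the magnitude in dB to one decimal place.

-4.2 dB

|(j3.6)² + 6.46(j3.6) + 14.44| = |1.48 + j23.256| = 23.3
|G(j3.6)| = 14.44 / 23.3 = 0.61966
20 log₁₀(0.61966) = -4.16 dB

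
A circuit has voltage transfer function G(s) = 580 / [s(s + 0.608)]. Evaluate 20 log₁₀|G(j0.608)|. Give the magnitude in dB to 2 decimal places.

|j0.608 + 0.608| = √(0.608² + 0.608²) = 0.8598
|j0.608| = 0.608
|G(j0.608)| = 580 / (0.8598 × 0.608) = 1109.4
20 log₁₀(1109.4) = 60.902 dB

60.90 dB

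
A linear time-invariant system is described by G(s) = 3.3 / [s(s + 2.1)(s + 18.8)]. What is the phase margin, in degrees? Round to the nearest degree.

Gain crossover: |G(jω)| = 1 at ω ≈ 0.0835 rad/s.
∠G(j0.0835) = −90° − arctan(0.0835/2.1) − arctan(0.0835/18.8) ≈ -92.53°
PM = 180° + (-92.53°) = 87.47°

87°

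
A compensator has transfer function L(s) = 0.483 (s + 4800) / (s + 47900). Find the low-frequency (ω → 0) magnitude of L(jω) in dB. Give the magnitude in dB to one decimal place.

-26.3 dB

L(0) = 0.483 × 4800 / 47900 = 0.048401
20 log₁₀(0.048401) = -26.30 dB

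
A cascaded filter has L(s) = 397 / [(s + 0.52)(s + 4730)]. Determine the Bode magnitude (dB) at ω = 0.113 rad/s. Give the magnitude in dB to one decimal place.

|j0.113 + 0.52| = √(0.113² + 0.52²) = 0.5321
|j0.113 + 4730| = √(0.113² + 4730²) = 4730
|L(j0.113)| = 397 / (0.5321 × 4730) = 0.15773
20 log₁₀(0.15773) = -16.04 dB

-16.0 dB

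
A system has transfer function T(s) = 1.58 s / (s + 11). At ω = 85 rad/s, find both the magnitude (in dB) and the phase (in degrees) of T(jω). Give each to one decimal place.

|T| = 3.9 dB, ∠T = 7.4°

|j85| = 85
|j85 + 11| = √(85² + 11²) = 85.71
|T(j85)| = 1.58 × 85 / 85.71 = 1.5669
20 log₁₀(1.5669) = 3.90 dB
∠(j85) = 90.00°
∠(j85 + 11) = arctan(85/11) = 82.63°
∠T(j85) = 90.00° − 82.63° = 7.37°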